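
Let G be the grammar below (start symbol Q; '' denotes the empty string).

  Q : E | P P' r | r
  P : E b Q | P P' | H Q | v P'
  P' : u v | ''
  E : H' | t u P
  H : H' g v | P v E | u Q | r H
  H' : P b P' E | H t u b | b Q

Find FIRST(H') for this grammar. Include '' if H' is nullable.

From H' : P b P' E: add FIRST(P) = { b, r, t, u, v }.
From H' : H t u b: add FIRST(H) = { b, r, t, u, v }.
H' : b Q contributes {b}.
Union: FIRST(H') = { b, r, t, u, v }.

{ b, r, t, u, v }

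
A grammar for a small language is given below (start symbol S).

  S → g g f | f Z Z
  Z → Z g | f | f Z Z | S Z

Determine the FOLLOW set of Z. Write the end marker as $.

{ $, f, g }

In S → f Z Z: add FIRST(Z) = { f, g }.
In S → f Z Z: Z is at the end, add FOLLOW(S) = { $, f, g }.
In Z → Z g: add FIRST(g) = { g }.
In Z → f Z Z: add FIRST(Z) = { f, g }.
In Z → f Z Z: Z is at the end, add FOLLOW(Z) = { $, f, g }.
In Z → S Z: Z is at the end, add FOLLOW(Z) = { $, f, g }.
Union: FOLLOW(Z) = { $, f, g }.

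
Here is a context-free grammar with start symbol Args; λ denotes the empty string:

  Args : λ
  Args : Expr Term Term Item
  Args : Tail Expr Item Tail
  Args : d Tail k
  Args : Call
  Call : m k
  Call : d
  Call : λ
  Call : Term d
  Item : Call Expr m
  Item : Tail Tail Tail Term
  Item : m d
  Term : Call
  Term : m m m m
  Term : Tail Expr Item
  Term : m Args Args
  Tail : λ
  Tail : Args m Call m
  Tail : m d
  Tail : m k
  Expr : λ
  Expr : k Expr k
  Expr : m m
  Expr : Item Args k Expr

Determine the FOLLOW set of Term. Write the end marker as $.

In Args : Expr Term Term Item: add FIRST(Term Item)\{λ} = { d, k, m }.
  Since Term Item is nullable, also add FOLLOW(Args) = { $, d, k, m }.
In Args : Expr Term Term Item: add FIRST(Item)\{λ} = { d, k, m }.
  Since Item is nullable, also add FOLLOW(Args) = { $, d, k, m }.
In Call : Term d: add FIRST(d) = { d }.
In Item : Tail Tail Tail Term: Term is at the end, add FOLLOW(Item) = { $, d, k, m }.
Union: FOLLOW(Term) = { $, d, k, m }.

{ $, d, k, m }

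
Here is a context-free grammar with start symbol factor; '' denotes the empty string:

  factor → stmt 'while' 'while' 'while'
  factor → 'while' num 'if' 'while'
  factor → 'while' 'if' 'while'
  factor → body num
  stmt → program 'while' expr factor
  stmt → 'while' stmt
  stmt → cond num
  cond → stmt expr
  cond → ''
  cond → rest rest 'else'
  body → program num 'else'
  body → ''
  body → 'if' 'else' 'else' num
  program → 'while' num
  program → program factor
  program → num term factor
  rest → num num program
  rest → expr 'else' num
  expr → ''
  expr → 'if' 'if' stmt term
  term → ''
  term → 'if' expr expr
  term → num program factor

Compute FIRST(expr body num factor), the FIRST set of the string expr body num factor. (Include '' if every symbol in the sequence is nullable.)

Add FIRST(expr)\{''} = { 'if' }; expr is nullable, continue.
Add FIRST(body)\{''} = { 'if', 'while', num }; body is nullable, continue.
num is a terminal; add {num} and stop.

{ 'if', 'while', num }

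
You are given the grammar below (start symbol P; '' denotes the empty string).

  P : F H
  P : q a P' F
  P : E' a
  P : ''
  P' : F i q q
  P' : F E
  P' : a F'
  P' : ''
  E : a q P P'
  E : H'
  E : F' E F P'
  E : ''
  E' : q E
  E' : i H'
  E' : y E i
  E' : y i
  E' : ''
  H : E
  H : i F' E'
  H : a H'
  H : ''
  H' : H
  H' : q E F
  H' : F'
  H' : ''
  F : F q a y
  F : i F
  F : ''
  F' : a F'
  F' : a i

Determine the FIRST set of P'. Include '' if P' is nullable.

{ a, i, q, '' }

From P' : F i q q: F nullable, take FIRST(F) ∪ {i} = { i, q }.
From P' : F E: F, E nullable, take FIRST(F) ∪ FIRST(E) = { a, i, q }; also '' since the whole RHS is nullable.
P' : a F' contributes {a}.
P' : '' contributes ''.
Union: FIRST(P') = { a, i, q, '' }.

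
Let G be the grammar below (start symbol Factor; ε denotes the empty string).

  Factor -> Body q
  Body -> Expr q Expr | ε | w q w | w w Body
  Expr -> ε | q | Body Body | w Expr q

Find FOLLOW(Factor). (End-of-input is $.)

{ $ }

Factor is the start symbol, so $ ∈ FOLLOW(Factor).
Union: FOLLOW(Factor) = { $ }.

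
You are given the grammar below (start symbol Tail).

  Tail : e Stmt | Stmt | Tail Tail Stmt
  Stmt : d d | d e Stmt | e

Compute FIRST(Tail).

{ d, e }

Tail : e Stmt contributes {e}.
From Tail : Stmt: add FIRST(Stmt) = { d, e }.
From Tail : Tail Tail Stmt: add FIRST(Tail) = { d, e }.
Union: FIRST(Tail) = { d, e }.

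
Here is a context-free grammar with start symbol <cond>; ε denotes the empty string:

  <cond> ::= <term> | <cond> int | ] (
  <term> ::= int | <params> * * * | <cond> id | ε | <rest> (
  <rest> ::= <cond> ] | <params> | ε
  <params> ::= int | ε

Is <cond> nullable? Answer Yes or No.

Yes

<cond> ::= <term> and each of <term> is nullable, so <cond> ⇒* ε.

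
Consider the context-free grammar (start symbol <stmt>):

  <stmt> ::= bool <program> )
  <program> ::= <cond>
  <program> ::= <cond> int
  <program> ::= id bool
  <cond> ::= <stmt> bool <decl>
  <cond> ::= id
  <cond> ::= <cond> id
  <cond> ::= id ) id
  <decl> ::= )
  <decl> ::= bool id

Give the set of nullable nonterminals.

{ } (none)

No nonterminal has an empty production or an RHS whose symbols are all nullable.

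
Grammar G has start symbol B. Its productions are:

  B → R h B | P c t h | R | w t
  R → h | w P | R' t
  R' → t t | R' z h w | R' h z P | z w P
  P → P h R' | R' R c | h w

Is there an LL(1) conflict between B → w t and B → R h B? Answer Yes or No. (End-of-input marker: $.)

Yes

FIRST(w t) = { w } and FIRST(R h B) = { h, t, w, z }.
Both contain w, so the two alternatives are not disjoint — LL(1) conflict.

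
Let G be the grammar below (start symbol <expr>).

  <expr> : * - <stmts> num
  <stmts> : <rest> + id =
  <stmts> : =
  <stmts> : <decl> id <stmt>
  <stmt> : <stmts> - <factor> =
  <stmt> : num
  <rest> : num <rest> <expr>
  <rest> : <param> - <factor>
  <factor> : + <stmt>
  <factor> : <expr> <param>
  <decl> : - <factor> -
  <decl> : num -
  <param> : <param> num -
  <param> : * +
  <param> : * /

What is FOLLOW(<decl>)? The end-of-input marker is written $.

{ id }

In <stmts> : <decl> id <stmt>: add FIRST(id <stmt>) = { id }.
Union: FOLLOW(<decl>) = { id }.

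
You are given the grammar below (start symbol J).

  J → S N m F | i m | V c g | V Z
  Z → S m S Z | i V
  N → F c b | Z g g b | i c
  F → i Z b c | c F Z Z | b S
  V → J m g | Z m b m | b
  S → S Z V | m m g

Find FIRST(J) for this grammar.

{ b, i, m }

From J → S N m F: add FIRST(S) = { m }.
J → i m contributes {i}.
From J → V c g: add FIRST(V) = { b, i, m }.
From J → V Z: add FIRST(V) = { b, i, m }.
Union: FIRST(J) = { b, i, m }.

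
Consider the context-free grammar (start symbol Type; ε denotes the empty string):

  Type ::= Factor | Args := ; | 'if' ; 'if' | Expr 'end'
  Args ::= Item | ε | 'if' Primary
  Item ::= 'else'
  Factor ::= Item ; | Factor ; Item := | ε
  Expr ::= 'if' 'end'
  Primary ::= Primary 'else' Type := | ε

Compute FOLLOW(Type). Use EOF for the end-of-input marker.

Type is the start symbol, so EOF ∈ FOLLOW(Type).
In Primary ::= Primary 'else' Type :=: add FIRST(:=) = { := }.
Union: FOLLOW(Type) = { EOF, := }.

{ EOF, := }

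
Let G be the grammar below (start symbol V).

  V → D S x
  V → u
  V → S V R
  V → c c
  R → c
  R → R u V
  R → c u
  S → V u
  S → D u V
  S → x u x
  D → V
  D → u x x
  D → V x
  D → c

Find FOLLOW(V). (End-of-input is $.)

V is the start symbol, so $ ∈ FOLLOW(V).
In V → S V R: add FIRST(R) = { c }.
In R → R u V: V is at the end, add FOLLOW(R) = { $, c, u, x }.
In S → V u: add FIRST(u) = { u }.
In S → D u V: V is at the end, add FOLLOW(S) = { c, u, x }.
In D → V: V is at the end, add FOLLOW(D) = { c, u, x }.
In D → V x: add FIRST(x) = { x }.
Union: FOLLOW(V) = { $, c, u, x }.

{ $, c, u, x }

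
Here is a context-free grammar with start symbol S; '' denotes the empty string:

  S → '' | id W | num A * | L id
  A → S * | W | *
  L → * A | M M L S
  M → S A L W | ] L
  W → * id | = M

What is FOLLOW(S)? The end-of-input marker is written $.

S is the start symbol, so $ ∈ FOLLOW(S).
In A → S *: add FIRST(*) = { * }.
In L → M M L S: S is at the end, add FOLLOW(L) = { $, *, =, ], id, num }.
In M → S A L W: add FIRST(A L W) = { *, =, ], id, num }.
Union: FOLLOW(S) = { $, *, =, ], id, num }.

{ $, *, =, ], id, num }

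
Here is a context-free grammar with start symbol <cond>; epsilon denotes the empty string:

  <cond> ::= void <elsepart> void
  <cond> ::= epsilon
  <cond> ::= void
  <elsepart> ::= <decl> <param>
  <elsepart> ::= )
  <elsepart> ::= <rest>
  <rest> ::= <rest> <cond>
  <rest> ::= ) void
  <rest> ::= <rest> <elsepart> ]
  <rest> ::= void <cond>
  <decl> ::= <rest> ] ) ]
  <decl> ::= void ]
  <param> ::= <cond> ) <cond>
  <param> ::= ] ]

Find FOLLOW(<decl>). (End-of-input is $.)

{ ), ], void }

In <elsepart> ::= <decl> <param>: add FIRST(<param>) = { ), ], void }.
Union: FOLLOW(<decl>) = { ), ], void }.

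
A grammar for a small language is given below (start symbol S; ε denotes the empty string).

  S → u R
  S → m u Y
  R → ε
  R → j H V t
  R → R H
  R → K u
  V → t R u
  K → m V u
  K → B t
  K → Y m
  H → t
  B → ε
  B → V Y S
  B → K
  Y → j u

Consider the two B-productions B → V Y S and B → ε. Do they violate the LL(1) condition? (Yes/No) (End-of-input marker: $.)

FIRST(V Y S) = { t } and FIRST(ε) = { ε }.
The second alternative is nullable and FOLLOW(B) = { t } shares t with FIRST of the first — conflict.

Yes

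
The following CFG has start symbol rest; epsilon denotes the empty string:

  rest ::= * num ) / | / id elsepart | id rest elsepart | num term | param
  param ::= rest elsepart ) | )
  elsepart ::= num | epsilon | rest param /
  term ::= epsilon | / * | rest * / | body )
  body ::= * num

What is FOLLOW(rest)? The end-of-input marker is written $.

rest is the start symbol, so $ ∈ FOLLOW(rest).
In rest ::= id rest elsepart: add FIRST(elsepart)\{epsilon} = { ), *, /, id, num }.
  Since elsepart is nullable, also add FOLLOW(rest) = { $, ), *, /, id, num }.
In param ::= rest elsepart ): add FIRST(elsepart )) = { ), *, /, id, num }.
In elsepart ::= rest param /: add FIRST(param /) = { ), *, /, id, num }.
In term ::= rest * /: add FIRST(* /) = { * }.
Union: FOLLOW(rest) = { $, ), *, /, id, num }.

{ $, ), *, /, id, num }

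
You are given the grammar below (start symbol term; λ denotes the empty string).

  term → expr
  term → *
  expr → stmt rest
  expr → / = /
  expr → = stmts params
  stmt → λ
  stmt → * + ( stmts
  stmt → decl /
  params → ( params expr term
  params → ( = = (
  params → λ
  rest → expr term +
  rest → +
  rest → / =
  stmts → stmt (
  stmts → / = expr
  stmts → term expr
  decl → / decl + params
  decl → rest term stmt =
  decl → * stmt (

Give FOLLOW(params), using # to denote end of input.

In expr → = stmts params: params is at the end, add FOLLOW(expr) = { #, (, *, +, /, = }.
In params → ( params expr term: add FIRST(expr term) = { *, +, /, = }.
In decl → / decl + params: params is at the end, add FOLLOW(decl) = { +, / }.
Union: FOLLOW(params) = { #, (, *, +, /, = }.

{ #, (, *, +, /, = }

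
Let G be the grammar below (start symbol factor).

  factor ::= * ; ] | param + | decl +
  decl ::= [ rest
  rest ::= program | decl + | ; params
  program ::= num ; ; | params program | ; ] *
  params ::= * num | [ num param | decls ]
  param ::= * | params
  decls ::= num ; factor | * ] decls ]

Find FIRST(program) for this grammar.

{ *, ;, [, num }

program ::= num ; ; contributes {num}.
From program ::= params program: add FIRST(params) = { *, [, num }.
program ::= ; ] * contributes {;}.
Union: FIRST(program) = { *, ;, [, num }.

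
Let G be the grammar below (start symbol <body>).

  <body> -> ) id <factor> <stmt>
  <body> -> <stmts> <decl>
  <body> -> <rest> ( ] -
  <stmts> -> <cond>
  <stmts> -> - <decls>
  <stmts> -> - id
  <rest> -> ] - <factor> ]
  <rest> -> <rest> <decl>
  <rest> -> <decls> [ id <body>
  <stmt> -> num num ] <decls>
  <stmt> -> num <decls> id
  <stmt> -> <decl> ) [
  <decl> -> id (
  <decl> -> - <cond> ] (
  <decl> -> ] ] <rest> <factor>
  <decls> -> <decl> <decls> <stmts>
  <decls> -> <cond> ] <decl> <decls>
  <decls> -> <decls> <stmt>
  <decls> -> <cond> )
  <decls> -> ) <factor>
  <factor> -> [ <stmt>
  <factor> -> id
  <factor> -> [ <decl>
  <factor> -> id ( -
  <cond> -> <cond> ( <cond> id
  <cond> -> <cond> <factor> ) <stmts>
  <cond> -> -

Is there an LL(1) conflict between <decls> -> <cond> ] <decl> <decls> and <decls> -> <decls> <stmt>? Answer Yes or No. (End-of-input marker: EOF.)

Yes

FIRST(<cond> ] <decl> <decls>) = { - } and FIRST(<decls> <stmt>) = { ), -, ], id }.
Both contain -, so the two alternatives are not disjoint — LL(1) conflict.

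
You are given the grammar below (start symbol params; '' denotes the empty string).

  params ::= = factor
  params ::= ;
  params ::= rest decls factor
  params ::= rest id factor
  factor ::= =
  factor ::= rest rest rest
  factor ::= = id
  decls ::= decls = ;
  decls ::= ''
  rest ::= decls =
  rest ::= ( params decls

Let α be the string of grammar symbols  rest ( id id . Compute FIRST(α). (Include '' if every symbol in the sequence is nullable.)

{ (, = }

Add FIRST(rest) = { (, = }; rest is not nullable, stop.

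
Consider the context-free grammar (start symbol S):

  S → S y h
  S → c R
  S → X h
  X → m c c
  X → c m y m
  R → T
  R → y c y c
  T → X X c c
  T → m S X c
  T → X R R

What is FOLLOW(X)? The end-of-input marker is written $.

In S → X h: add FIRST(h) = { h }.
In T → X X c c: add FIRST(X c c) = { c, m }.
In T → X X c c: add FIRST(c c) = { c }.
In T → m S X c: add FIRST(c) = { c }.
In T → X R R: add FIRST(R R) = { c, m, y }.
Union: FOLLOW(X) = { c, h, m, y }.

{ c, h, m, y }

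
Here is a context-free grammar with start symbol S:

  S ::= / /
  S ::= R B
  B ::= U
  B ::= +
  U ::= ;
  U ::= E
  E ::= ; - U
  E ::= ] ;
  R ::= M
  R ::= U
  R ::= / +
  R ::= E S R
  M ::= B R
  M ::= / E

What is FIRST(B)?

{ +, ;, ] }

From B ::= U: add FIRST(U) = { ;, ] }.
B ::= + contributes {+}.
Union: FIRST(B) = { +, ;, ] }.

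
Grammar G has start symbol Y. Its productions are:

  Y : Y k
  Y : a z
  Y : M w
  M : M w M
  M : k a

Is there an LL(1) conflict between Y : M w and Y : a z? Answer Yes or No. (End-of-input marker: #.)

FIRST(M w) = { k } and FIRST(a z) = { a }.
The FIRST sets are disjoint and neither alternative is nullable — no conflict.

No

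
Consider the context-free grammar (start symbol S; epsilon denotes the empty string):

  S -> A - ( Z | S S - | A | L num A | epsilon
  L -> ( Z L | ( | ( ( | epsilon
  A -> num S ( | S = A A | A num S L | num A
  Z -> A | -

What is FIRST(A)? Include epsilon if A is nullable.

A -> num S ( contributes {num}.
From A -> S = A A: S nullable, take FIRST(S) ∪ {=} = { (, -, =, num }.
From A -> A num S L: add FIRST(A) = { (, -, =, num }.
A -> num A contributes {num}.
Union: FIRST(A) = { (, -, =, num }.

{ (, -, =, num }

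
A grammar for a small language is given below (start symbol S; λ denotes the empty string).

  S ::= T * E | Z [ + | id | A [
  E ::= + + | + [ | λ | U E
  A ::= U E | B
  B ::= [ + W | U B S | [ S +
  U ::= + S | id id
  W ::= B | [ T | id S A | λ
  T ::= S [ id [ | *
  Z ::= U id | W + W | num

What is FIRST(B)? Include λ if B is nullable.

B ::= [ + W contributes {[}.
From B ::= U B S: add FIRST(U) = { +, id }.
B ::= [ S + contributes {[}.
Union: FIRST(B) = { +, [, id }.

{ +, [, id }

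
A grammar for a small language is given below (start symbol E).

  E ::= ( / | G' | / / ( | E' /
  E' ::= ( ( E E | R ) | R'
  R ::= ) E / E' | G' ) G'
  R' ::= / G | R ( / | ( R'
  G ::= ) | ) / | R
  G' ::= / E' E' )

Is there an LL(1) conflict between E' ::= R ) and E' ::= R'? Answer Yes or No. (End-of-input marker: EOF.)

FIRST(R )) = { ), / } and FIRST(R') = { (, ), / }.
Both contain ), so the two alternatives are not disjoint — LL(1) conflict.

Yes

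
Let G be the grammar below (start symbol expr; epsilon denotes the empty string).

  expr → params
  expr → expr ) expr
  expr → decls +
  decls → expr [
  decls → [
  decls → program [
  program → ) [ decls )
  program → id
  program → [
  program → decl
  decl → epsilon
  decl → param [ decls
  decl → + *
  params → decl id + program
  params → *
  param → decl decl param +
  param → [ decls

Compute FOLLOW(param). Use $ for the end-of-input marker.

{ +, [ }

In decl → param [ decls: add FIRST([ decls) = { [ }.
In param → decl decl param +: add FIRST(+) = { + }.
Union: FOLLOW(param) = { +, [ }.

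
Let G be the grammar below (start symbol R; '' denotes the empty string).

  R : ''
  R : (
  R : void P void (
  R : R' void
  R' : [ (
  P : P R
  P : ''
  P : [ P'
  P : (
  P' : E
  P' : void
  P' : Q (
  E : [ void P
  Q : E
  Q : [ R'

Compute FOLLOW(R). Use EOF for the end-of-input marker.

{ EOF, (, [, void }

R is the start symbol, so EOF ∈ FOLLOW(R).
In P : P R: R is at the end, add FOLLOW(P) = { (, [, void }.
Union: FOLLOW(R) = { EOF, (, [, void }.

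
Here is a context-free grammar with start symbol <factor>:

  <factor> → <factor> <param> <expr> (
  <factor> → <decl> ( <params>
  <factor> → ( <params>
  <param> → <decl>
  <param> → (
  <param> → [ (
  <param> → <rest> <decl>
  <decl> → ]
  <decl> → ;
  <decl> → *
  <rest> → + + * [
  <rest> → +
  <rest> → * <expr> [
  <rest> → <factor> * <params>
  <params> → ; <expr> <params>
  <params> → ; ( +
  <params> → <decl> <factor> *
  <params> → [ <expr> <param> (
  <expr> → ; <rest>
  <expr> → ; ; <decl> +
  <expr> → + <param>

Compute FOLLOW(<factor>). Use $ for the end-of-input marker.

<factor> is the start symbol, so $ ∈ FOLLOW(<factor>).
In <factor> → <factor> <param> <expr> (: add FIRST(<param> <expr> () = { (, *, +, ;, [, ] }.
In <rest> → <factor> * <params>: add FIRST(* <params>) = { * }.
In <params> → <decl> <factor> *: add FIRST(*) = { * }.
Union: FOLLOW(<factor>) = { $, (, *, +, ;, [, ] }.

{ $, (, *, +, ;, [, ] }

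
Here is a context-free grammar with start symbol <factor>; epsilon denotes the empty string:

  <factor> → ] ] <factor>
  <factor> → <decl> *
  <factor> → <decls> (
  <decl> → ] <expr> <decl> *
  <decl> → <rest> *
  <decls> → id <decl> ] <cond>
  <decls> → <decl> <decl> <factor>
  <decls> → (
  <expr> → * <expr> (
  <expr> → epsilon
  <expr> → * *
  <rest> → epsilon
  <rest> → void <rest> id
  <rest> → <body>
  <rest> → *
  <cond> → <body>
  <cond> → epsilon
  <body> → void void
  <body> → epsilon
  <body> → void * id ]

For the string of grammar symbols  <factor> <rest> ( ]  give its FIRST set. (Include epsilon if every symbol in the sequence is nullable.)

{ (, *, ], id, void }

Add FIRST(<factor>) = { (, *, ], id, void }; <factor> is not nullable, stop.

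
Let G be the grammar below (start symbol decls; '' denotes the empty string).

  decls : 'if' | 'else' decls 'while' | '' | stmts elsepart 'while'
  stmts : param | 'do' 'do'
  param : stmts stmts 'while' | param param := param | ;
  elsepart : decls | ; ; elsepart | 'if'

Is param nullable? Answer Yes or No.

Nullable nonterminals: decls, elsepart.
No production of param has an RHS whose symbols are all nullable, so param is not nullable.

No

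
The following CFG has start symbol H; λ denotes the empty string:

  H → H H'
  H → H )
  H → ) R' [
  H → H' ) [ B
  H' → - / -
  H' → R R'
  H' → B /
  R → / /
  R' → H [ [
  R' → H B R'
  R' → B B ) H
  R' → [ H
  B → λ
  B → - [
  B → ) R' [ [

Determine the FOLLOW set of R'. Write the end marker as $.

In H → ) R' [: add FIRST([) = { [ }.
In H' → R R': R' is at the end, add FOLLOW(H') = { $, ), -, /, [ }.
In R' → H B R': R' is at the end, add FOLLOW(R') = { $, ), -, /, [ }.
In B → ) R' [ [: add FIRST([ [) = { [ }.
Union: FOLLOW(R') = { $, ), -, /, [ }.

{ $, ), -, /, [ }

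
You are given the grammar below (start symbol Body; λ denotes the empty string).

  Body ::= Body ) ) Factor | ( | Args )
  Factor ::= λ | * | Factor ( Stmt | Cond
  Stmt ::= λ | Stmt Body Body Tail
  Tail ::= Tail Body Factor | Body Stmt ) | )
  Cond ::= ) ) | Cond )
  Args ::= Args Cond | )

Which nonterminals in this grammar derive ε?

{ Factor, Stmt }

Directly nullable (have an λ-production): Factor, Stmt.
No other nonterminal has a production whose RHS symbols are all nullable.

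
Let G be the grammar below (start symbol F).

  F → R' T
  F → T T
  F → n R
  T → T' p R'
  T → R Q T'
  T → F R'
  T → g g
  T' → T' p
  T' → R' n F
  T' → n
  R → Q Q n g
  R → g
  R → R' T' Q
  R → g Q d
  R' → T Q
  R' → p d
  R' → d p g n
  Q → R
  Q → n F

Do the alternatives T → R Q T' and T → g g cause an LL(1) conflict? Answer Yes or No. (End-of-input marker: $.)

Yes

FIRST(R Q T') = { d, g, n, p } and FIRST(g g) = { g }.
Both contain g, so the two alternatives are not disjoint — LL(1) conflict.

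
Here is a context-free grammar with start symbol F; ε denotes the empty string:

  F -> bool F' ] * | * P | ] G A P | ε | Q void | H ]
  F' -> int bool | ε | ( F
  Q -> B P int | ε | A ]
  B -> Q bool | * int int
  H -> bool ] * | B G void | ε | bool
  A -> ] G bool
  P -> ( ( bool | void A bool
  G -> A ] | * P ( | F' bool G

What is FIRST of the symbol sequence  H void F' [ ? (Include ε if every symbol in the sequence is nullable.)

{ *, ], bool, void }

Add FIRST(H)\{ε} = { *, ], bool }; H is nullable, continue.
void is a terminal; add {void} and stop.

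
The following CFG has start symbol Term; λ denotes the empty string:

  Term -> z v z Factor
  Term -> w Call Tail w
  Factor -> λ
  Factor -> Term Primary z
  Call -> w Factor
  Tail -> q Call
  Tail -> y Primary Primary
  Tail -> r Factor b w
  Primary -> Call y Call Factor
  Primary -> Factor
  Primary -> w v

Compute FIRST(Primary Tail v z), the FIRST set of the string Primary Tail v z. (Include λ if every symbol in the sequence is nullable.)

{ q, r, w, y, z }

Add FIRST(Primary)\{λ} = { w, z }; Primary is nullable, continue.
Add FIRST(Tail) = { q, r, y }; Tail is not nullable, stop.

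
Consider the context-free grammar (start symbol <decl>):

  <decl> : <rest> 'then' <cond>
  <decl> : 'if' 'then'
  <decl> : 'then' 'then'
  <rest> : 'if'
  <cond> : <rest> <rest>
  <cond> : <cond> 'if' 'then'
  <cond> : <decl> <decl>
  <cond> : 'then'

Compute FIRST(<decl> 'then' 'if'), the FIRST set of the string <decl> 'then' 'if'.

{ 'if', 'then' }

Add FIRST(<decl>) = { 'if', 'then' }; <decl> is not nullable, stop.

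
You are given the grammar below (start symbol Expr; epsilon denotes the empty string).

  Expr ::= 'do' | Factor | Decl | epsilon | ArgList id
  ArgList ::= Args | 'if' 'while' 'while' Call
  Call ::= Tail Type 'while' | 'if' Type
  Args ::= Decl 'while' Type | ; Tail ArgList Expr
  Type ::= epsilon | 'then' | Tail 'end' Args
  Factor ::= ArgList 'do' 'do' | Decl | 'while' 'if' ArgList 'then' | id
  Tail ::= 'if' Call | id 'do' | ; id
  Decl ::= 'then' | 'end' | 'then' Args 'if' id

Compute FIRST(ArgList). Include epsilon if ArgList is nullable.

From ArgList ::= Args: add FIRST(Args) = { 'end', 'then', ; }.
ArgList ::= 'if' 'while' 'while' Call contributes {'if'}.
Union: FIRST(ArgList) = { 'end', 'if', 'then', ; }.

{ 'end', 'if', 'then', ; }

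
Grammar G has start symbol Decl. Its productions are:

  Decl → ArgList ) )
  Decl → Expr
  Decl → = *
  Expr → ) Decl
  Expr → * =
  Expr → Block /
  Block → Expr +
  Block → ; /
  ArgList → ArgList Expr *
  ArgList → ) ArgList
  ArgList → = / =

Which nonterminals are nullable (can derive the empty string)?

{ } (none)

No nonterminal has an empty production or an RHS whose symbols are all nullable.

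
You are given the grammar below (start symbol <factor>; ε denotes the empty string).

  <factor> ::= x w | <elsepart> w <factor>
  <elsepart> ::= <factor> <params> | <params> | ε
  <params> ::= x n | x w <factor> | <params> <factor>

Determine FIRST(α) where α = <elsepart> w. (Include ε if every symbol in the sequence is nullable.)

Add FIRST(<elsepart>)\{ε} = { w, x }; <elsepart> is nullable, continue.
w is a terminal; add {w} and stop.

{ w, x }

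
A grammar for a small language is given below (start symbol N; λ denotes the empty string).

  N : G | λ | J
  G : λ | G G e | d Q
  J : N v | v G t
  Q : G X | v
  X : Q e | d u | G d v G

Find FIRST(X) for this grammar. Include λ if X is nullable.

{ d, e, v }

From X : Q e: add FIRST(Q) = { d, e, v }.
X : d u contributes {d}.
From X : G d v G: G nullable, take FIRST(G) ∪ {d} = { d, e }.
Union: FIRST(X) = { d, e, v }.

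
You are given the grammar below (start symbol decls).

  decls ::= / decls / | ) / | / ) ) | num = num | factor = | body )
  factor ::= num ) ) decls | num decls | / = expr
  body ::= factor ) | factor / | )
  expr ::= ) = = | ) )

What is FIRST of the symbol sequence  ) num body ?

{ ) }

) is a terminal; add {)} and stop.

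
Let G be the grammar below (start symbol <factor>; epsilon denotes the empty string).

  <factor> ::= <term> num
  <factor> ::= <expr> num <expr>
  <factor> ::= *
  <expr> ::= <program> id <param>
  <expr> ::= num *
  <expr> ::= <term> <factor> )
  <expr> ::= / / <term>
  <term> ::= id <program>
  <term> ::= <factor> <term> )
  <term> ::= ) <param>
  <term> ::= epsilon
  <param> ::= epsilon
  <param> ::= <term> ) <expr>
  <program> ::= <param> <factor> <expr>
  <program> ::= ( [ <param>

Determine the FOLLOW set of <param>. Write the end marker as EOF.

In <expr> ::= <program> id <param>: <param> is at the end, add FOLLOW(<expr>) = { EOF, (, ), *, /, id, num }.
In <term> ::= ) <param>: <param> is at the end, add FOLLOW(<term>) = { EOF, (, ), *, /, id, num }.
In <program> ::= <param> <factor> <expr>: add FIRST(<factor> <expr>) = { (, ), *, /, id, num }.
In <program> ::= ( [ <param>: <param> is at the end, add FOLLOW(<program>) = { EOF, (, ), *, /, id, num }.
Union: FOLLOW(<param>) = { EOF, (, ), *, /, id, num }.

{ EOF, (, ), *, /, id, num }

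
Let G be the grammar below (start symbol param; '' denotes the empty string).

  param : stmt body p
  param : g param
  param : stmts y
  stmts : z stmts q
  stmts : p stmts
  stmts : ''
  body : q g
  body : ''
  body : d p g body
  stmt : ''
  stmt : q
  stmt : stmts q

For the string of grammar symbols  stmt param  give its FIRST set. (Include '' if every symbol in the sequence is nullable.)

{ d, g, p, q, y, z }

Add FIRST(stmt)\{''} = { p, q, z }; stmt is nullable, continue.
Add FIRST(param) = { d, g, p, q, y, z }; param is not nullable, stop.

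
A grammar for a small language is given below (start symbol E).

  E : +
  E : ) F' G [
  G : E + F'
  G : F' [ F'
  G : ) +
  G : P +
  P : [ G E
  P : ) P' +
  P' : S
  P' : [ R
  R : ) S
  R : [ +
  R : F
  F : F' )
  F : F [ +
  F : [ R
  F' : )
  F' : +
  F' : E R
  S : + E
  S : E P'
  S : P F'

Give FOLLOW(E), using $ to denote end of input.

{ $, ), +, [ }

E is the start symbol, so $ ∈ FOLLOW(E).
In G : E + F': add FIRST(+ F') = { + }.
In P : [ G E: E is at the end, add FOLLOW(P) = { ), + }.
In F' : E R: add FIRST(R) = { ), +, [ }.
In S : + E: E is at the end, add FOLLOW(S) = { ), +, [ }.
In S : E P': add FIRST(P') = { ), +, [ }.
Union: FOLLOW(E) = { $, ), +, [ }.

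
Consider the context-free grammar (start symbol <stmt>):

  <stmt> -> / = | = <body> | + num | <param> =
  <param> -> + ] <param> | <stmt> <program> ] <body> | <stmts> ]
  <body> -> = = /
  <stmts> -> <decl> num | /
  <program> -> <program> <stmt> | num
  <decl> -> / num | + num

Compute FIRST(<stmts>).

{ +, / }

From <stmts> -> <decl> num: add FIRST(<decl>) = { +, / }.
<stmts> -> / contributes {/}.
Union: FIRST(<stmts>) = { +, / }.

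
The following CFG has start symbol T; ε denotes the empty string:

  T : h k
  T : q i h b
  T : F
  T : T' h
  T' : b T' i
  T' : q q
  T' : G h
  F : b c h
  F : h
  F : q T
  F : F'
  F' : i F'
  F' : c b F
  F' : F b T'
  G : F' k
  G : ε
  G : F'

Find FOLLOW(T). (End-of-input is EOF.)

T is the start symbol, so EOF ∈ FOLLOW(T).
In F : q T: T is at the end, add FOLLOW(F) = { EOF, b, h, k }.
Union: FOLLOW(T) = { EOF, b, h, k }.

{ EOF, b, h, k }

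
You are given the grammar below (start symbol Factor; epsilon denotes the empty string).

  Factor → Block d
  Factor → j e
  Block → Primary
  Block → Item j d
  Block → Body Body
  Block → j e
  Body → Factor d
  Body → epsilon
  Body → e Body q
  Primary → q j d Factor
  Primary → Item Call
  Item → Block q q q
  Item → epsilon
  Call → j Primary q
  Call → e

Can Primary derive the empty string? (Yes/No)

Nullable nonterminals: Block, Body, Item.
No production of Primary has an RHS whose symbols are all nullable, so Primary is not nullable.

No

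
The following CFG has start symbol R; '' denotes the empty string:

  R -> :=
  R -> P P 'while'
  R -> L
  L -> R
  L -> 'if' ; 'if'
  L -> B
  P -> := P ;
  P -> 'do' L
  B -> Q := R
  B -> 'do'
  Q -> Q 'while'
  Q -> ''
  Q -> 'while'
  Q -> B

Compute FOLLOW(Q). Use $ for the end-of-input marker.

In B -> Q := R: add FIRST(:= R) = { := }.
In Q -> Q 'while': add FIRST('while') = { 'while' }.
Union: FOLLOW(Q) = { 'while', := }.

{ 'while', := }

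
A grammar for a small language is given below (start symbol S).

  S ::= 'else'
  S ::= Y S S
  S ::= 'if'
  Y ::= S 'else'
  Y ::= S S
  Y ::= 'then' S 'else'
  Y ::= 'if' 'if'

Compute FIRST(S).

S ::= 'else' contributes {'else'}.
From S ::= Y S S: add FIRST(Y) = { 'else', 'if', 'then' }.
S ::= 'if' contributes {'if'}.
Union: FIRST(S) = { 'else', 'if', 'then' }.

{ 'else', 'if', 'then' }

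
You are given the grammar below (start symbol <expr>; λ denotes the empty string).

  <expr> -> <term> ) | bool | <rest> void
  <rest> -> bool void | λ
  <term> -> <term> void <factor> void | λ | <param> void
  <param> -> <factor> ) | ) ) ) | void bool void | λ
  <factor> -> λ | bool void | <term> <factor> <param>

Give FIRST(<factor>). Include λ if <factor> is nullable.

<factor> -> λ contributes λ.
<factor> -> bool void contributes {bool}.
From <factor> -> <term> <factor> <param>: <term>, <factor>, <param> nullable, take FIRST(<term>) ∪ FIRST(<factor>) ∪ FIRST(<param>) = { ), bool, void }; also λ since the whole RHS is nullable.
Union: FIRST(<factor>) = { ), bool, void, λ }.

{ ), bool, void, λ }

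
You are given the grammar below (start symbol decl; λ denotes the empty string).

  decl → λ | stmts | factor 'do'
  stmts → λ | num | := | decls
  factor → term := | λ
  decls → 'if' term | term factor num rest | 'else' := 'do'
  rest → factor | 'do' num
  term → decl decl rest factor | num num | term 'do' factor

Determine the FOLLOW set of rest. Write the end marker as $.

In decls → term factor num rest: rest is at the end, add FOLLOW(decls) = { $, 'do', 'else', 'if', :=, num }.
In term → decl decl rest factor: add FIRST(factor)\{λ} = { 'do', 'else', 'if', :=, num }.
  Since factor is nullable, also add FOLLOW(term) = { $, 'do', 'else', 'if', :=, num }.
Union: FOLLOW(rest) = { $, 'do', 'else', 'if', :=, num }.

{ $, 'do', 'else', 'if', :=, num }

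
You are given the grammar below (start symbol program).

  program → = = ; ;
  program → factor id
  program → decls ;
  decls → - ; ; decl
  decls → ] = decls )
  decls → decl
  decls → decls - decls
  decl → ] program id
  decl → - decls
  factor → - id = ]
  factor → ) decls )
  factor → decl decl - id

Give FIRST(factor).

factor → - id = ] contributes {-}.
factor → ) decls ) contributes {)}.
From factor → decl decl - id: add FIRST(decl) = { -, ] }.
Union: FIRST(factor) = { ), -, ] }.

{ ), -, ] }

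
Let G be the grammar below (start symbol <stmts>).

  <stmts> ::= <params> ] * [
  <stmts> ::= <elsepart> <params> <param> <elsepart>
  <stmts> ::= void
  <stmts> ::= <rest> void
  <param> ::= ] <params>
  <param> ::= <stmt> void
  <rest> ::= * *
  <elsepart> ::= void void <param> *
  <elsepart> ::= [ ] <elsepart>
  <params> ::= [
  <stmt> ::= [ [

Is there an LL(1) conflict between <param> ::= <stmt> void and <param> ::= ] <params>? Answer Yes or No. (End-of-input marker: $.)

FIRST(<stmt> void) = { [ } and FIRST(] <params>) = { ] }.
The FIRST sets are disjoint and neither alternative is nullable — no conflict.

No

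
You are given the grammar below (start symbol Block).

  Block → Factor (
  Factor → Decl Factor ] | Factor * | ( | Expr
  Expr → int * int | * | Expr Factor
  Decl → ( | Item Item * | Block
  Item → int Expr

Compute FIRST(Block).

From Block → Factor (: add FIRST(Factor) = { (, *, int }.
Union: FIRST(Block) = { (, *, int }.

{ (, *, int }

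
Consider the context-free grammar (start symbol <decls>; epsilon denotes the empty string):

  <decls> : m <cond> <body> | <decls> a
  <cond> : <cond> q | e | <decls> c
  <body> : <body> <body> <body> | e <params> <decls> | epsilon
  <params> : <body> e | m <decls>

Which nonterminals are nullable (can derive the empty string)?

Directly nullable (have an epsilon-production): <body>.
No other nonterminal has a production whose RHS symbols are all nullable.

{ <body> }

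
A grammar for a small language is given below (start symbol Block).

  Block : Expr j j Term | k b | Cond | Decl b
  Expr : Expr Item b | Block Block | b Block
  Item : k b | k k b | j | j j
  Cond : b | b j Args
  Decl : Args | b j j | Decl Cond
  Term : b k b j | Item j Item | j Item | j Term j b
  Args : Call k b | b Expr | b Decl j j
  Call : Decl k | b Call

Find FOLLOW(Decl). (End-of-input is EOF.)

In Block : Decl b: add FIRST(b) = { b }.
In Decl : Decl Cond: add FIRST(Cond) = { b }.
In Args : b Decl j j: add FIRST(j j) = { j }.
In Call : Decl k: add FIRST(k) = { k }.
Union: FOLLOW(Decl) = { b, j, k }.

{ b, j, k }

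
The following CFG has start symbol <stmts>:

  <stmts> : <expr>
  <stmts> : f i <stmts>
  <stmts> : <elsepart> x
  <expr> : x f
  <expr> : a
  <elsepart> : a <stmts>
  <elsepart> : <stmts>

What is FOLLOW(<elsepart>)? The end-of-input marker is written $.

In <stmts> : <elsepart> x: add FIRST(x) = { x }.
Union: FOLLOW(<elsepart>) = { x }.

{ x }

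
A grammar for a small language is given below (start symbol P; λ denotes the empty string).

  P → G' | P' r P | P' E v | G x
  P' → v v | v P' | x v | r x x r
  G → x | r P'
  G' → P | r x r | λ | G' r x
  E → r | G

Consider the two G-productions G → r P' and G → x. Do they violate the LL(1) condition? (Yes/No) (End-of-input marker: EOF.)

No

FIRST(r P') = { r } and FIRST(x) = { x }.
The FIRST sets are disjoint and neither alternative is nullable — no conflict.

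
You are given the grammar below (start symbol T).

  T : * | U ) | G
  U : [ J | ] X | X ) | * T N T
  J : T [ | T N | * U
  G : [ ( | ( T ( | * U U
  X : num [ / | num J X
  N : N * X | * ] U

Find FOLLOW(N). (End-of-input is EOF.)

In U : * T N T: add FIRST(T) = { (, *, [, ], num }.
In J : T N: N is at the end, add FOLLOW(J) = { EOF, (, ), *, [, ], num }.
In N : N * X: add FIRST(* X) = { * }.
Union: FOLLOW(N) = { EOF, (, ), *, [, ], num }.

{ EOF, (, ), *, [, ], num }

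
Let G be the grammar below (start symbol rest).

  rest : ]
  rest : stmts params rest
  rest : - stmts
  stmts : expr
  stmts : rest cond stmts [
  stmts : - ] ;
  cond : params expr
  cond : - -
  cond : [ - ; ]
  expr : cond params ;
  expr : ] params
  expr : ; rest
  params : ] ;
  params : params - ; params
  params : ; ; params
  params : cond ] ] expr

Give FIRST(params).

params : ] ; contributes {]}.
From params : params - ; params: add FIRST(params) = { -, ;, [, ] }.
params : ; ; params contributes {;}.
From params : cond ] ] expr: add FIRST(cond) = { -, ;, [, ] }.
Union: FIRST(params) = { -, ;, [, ] }.

{ -, ;, [, ] }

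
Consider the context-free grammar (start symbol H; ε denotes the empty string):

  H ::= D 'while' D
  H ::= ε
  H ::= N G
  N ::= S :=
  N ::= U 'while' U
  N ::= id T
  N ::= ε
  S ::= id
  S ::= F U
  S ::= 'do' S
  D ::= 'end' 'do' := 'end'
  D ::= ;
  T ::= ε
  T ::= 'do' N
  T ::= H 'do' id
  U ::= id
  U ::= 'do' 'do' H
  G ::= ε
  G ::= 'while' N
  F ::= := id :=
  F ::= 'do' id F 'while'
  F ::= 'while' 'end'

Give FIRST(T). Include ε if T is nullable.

T ::= ε contributes ε.
T ::= 'do' N contributes {'do'}.
From T ::= H 'do' id: H nullable, take FIRST(H) ∪ {'do'} = { 'do', 'end', 'while', :=, ;, id }.
Union: FIRST(T) = { 'do', 'end', 'while', :=, ;, id, ε }.

{ 'do', 'end', 'while', :=, ;, id, ε }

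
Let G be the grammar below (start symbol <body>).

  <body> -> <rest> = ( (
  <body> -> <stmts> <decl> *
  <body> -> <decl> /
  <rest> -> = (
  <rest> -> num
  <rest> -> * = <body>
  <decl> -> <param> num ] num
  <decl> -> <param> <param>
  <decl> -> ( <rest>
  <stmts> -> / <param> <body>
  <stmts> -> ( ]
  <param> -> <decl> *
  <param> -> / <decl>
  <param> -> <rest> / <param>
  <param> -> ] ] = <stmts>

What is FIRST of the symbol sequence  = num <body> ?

= is a terminal; add {=} and stop.

{ = }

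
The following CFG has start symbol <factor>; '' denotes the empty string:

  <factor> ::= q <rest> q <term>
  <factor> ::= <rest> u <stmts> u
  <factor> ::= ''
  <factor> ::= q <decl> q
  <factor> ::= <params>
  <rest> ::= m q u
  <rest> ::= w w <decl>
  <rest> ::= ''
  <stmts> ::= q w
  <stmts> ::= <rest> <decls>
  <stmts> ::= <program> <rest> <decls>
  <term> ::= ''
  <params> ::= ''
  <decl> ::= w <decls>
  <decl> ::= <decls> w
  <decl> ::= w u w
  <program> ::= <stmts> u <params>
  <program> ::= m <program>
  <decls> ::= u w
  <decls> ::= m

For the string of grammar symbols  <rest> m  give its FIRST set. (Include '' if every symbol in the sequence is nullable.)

{ m, w }

Add FIRST(<rest>)\{''} = { m, w }; <rest> is nullable, continue.
m is a terminal; add {m} and stop.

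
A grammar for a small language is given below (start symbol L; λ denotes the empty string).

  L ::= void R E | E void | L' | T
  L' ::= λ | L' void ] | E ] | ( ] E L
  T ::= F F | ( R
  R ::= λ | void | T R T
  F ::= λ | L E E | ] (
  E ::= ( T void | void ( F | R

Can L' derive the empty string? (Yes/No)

Yes

L' has an λ-production, so L' ⇒ λ.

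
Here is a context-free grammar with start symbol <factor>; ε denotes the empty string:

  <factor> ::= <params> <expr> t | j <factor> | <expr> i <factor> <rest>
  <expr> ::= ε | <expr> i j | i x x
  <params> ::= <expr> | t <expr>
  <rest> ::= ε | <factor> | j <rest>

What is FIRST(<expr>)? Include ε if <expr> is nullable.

{ i, ε }

<expr> ::= ε contributes ε.
From <expr> ::= <expr> i j: <expr> nullable, take FIRST(<expr>) ∪ {i} = { i }.
<expr> ::= i x x contributes {i}.
Union: FIRST(<expr>) = { i, ε }.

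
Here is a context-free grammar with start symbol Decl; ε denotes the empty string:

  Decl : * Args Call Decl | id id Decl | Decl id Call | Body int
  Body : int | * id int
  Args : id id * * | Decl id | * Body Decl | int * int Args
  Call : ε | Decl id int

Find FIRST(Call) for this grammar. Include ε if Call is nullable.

Call : ε contributes ε.
From Call : Decl id int: add FIRST(Decl) = { *, id, int }.
Union: FIRST(Call) = { *, id, int, ε }.

{ *, id, int, ε }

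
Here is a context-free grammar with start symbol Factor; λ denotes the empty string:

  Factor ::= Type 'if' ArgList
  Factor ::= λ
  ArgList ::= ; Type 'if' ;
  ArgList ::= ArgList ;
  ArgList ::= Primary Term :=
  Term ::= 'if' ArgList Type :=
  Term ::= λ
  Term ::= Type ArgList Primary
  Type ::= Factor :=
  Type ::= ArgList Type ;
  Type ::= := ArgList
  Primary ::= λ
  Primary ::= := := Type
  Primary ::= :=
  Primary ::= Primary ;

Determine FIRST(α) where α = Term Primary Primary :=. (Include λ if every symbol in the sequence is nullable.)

{ 'if', :=, ; }

Add FIRST(Term)\{λ} = { 'if', :=, ; }; Term is nullable, continue.
Add FIRST(Primary)\{λ} = { :=, ; }; Primary is nullable, continue.
Add FIRST(Primary)\{λ} = { :=, ; }; Primary is nullable, continue.
:= is a terminal; add {:=} and stop.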